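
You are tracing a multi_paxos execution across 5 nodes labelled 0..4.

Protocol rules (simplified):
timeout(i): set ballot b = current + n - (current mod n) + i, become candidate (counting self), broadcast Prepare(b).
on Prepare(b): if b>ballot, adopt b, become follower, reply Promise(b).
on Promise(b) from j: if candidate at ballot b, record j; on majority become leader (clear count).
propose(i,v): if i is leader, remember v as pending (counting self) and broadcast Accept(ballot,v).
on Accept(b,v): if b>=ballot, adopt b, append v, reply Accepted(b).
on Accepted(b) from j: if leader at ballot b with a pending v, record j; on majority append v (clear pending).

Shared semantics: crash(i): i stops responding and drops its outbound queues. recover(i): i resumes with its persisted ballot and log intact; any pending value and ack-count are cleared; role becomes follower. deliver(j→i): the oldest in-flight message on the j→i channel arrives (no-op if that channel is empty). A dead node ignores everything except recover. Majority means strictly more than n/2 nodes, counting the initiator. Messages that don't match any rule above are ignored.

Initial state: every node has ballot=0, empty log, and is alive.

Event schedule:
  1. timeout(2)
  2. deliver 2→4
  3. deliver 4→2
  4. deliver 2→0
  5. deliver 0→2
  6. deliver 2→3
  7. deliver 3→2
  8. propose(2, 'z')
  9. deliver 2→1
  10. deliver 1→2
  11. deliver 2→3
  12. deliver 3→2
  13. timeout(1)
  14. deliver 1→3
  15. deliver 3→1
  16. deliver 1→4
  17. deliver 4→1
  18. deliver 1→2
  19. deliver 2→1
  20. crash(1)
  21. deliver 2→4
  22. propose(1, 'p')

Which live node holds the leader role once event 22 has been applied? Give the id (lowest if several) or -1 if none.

[1] timeout(2) → N2(cand b7 [-])
[2] deliver 2→4 → N4(foll b7 [-])
[3] deliver 4→2 → ∅
[4] deliver 2→0 → N0(foll b7 [-])
[5] deliver 0→2 → N2(lead b7 [-])
[6] deliver 2→3 → N3(foll b7 [-])
[7] deliver 3→2 → ∅
[8] propose(2,'z') → ∅
[9] deliver 2→1 → N1(foll b7 [-])
[10] deliver 1→2 → ∅
[11] deliver 2→3 → N3(foll b7 [z])
[12] deliver 3→2 → ∅
[13] timeout(1) → N1(cand b11 [-])
[14] deliver 1→3 → N3(foll b11 [z])
[15] deliver 3→1 → ∅
[16] deliver 1→4 → N4(foll b11 [-])
[17] deliver 4→1 → N1(lead b11 [-])
[18] deliver 1→2 → N2(foll b11 [-])
[19] deliver 2→1 → ∅
[20] crash(1) → N1(✗lead b11 [-])
[21] deliver 2→4 → ∅
[22] propose(1,'p') → ∅

-1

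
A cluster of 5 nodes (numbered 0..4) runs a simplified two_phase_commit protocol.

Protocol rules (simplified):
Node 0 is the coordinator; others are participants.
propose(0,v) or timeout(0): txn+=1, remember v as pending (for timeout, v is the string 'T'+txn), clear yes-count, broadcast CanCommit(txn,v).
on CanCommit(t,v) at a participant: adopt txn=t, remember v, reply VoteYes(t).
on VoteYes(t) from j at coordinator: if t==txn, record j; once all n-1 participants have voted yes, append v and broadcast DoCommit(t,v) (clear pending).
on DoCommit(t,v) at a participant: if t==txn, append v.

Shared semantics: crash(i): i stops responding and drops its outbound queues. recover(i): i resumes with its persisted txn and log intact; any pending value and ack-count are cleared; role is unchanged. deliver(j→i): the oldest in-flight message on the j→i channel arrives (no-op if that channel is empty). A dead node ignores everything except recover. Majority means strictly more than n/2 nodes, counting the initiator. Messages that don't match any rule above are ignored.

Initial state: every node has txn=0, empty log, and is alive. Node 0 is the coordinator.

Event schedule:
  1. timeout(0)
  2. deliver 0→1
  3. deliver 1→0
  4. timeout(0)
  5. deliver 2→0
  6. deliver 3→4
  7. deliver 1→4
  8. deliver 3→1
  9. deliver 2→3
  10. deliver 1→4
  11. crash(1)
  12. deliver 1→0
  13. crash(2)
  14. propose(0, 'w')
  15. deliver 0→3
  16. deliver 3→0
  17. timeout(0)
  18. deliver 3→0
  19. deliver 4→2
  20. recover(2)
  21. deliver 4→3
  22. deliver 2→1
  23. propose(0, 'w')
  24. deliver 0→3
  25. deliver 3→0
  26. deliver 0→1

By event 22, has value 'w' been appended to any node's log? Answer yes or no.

1. timeout(0):  <0:coor t1 ->
2. deliver 0→1:  <1:part t1 ->
3. deliver 1→0:  nop
4. timeout(0):  <0:coor t2 ->
5. deliver 2→0:  nop
6. deliver 3→4:  nop
7. deliver 1→4:  nop
8. deliver 3→1:  nop
9. deliver 2→3:  nop
10. deliver 1→4:  nop
11. crash(1):  <1:✗part t1 ->
12. deliver 1→0:  nop
13. crash(2):  <2:✗part t0 ->
14. propose(0,'w'):  <0:coor t3 ->
15. deliver 0→3:  <3:part t1 ->
16. deliver 3→0:  nop
17. timeout(0):  <0:coor t4 ->
18. deliver 3→0:  nop
19. deliver 4→2:  nop
20. recover(2):  <2:part t0 ->
21. deliver 4→3:  nop
22. deliver 2→1:  nop

no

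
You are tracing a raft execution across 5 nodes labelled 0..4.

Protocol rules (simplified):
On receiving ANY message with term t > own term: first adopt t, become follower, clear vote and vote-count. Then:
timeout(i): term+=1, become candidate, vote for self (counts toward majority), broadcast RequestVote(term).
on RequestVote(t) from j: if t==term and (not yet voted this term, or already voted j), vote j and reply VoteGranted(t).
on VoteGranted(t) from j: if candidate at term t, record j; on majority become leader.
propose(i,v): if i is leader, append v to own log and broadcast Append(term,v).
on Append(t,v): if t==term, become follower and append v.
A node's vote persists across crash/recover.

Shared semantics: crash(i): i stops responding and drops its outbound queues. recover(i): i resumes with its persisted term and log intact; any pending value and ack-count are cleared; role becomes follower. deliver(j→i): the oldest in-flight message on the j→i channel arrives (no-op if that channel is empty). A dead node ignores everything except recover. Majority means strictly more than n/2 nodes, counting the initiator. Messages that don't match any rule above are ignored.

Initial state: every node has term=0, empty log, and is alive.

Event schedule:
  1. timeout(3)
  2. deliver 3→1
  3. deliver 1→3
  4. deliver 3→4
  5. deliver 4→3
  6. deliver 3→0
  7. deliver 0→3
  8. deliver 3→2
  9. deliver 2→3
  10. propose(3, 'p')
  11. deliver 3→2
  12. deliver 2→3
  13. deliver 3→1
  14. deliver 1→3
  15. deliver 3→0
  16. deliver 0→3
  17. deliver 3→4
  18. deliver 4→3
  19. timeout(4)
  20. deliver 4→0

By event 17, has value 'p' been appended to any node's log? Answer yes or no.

yes

1. timeout(3):  <3:cand t1 ->
2. deliver 3→1:  <1:foll t1 ->
3. deliver 1→3:  nop
4. deliver 3→4:  <4:foll t1 ->
5. deliver 4→3:  <3:lead t1 ->
6. deliver 3→0:  <0:foll t1 ->
7. deliver 0→3:  nop
8. deliver 3→2:  <2:foll t1 ->
9. deliver 2→3:  nop
10. propose(3,'p'):  <3:lead t1 p>
11. deliver 3→2:  <2:foll t1 p>
12. deliver 2→3:  nop
13. deliver 3→1:  <1:foll t1 p>
14. deliver 1→3:  nop
15. deliver 3→0:  <0:foll t1 p>
16. deliver 0→3:  nop
17. deliver 3→4:  <4:foll t1 p>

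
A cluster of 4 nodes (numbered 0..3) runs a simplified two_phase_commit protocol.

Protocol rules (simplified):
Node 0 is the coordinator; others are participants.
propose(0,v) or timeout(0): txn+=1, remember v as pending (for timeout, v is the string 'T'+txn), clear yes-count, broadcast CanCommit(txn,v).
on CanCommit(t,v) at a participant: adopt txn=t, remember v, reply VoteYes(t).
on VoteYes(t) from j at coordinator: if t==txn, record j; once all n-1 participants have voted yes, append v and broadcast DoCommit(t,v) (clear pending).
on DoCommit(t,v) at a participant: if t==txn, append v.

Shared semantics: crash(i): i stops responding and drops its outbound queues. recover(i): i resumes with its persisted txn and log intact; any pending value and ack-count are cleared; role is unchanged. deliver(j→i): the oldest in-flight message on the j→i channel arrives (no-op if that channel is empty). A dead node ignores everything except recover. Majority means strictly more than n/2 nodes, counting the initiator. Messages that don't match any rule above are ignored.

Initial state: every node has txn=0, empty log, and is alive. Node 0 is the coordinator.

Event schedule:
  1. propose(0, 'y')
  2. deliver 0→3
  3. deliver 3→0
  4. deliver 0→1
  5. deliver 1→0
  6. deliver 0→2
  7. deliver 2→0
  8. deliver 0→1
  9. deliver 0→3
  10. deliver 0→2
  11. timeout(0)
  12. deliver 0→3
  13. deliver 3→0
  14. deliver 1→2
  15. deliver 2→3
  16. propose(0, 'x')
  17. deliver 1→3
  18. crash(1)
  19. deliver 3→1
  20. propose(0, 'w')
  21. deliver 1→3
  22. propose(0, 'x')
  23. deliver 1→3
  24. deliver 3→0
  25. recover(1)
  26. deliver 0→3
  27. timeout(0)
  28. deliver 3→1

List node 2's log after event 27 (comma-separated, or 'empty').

[1] propose(0,'y') → N0(coor t1 [-])
[2] deliver 0→3 → N3(part t1 [-])
[3] deliver 3→0 → ∅
[4] deliver 0→1 → N1(part t1 [-])
[5] deliver 1→0 → ∅
[6] deliver 0→2 → N2(part t1 [-])
[7] deliver 2→0 → N0(coor t1 [y])
[8] deliver 0→1 → N1(part t1 [y])
[9] deliver 0→3 → N3(part t1 [y])
[10] deliver 0→2 → N2(part t1 [y])
[11] timeout(0) → N0(coor t2 [y])
[12] deliver 0→3 → N3(part t2 [y])
[13] deliver 3→0 → ∅
[14] deliver 1→2 → ∅
[15] deliver 2→3 → ∅
[16] propose(0,'x') → N0(coor t3 [y])
[17] deliver 1→3 → ∅
[18] crash(1) → N1(✗part t1 [y])
[19] deliver 3→1 → ∅
[20] propose(0,'w') → N0(coor t4 [y])
[21] deliver 1→3 → ∅
[22] propose(0,'x') → N0(coor t5 [y])
[23] deliver 1→3 → ∅
[24] deliver 3→0 → ∅
[25] recover(1) → N1(part t1 [y])
[26] deliver 0→3 → N3(part t3 [y])
[27] timeout(0) → N0(coor t6 [y])

y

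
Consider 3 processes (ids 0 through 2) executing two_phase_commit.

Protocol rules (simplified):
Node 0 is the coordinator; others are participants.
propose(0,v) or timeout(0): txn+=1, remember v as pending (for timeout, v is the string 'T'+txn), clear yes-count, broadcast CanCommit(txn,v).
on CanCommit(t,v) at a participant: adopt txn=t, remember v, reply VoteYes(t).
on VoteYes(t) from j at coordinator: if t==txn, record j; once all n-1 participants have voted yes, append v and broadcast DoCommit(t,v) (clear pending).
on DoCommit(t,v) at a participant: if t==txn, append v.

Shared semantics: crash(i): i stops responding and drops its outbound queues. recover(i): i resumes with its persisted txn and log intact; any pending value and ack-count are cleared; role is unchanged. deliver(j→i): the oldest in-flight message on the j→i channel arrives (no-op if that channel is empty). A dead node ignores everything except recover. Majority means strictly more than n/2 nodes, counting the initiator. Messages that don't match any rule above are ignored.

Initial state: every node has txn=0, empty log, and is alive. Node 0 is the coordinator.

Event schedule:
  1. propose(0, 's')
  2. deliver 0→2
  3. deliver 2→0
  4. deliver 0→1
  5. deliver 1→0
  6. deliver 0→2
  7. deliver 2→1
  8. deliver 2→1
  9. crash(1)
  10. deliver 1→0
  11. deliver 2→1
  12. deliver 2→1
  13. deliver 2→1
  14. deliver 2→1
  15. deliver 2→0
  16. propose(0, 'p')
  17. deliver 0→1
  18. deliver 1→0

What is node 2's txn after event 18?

1

after 1 — propose(0,'s'): n0:coor/t1/[-]
after 2 — deliver 0→2: n2:part/t1/[-]
after 3 — deliver 2→0: ·
after 4 — deliver 0→1: n1:part/t1/[-]
after 5 — deliver 1→0: n0:coor/t1/[s]
after 6 — deliver 0→2: n2:part/t1/[s]
after 7 — deliver 2→1: ·
after 8 — deliver 2→1: ·
after 9 — crash(1): n1:✗part/t1/[-]
after 10 — deliver 1→0: ·
after 11 — deliver 2→1: ·
after 12 — deliver 2→1: ·
after 13 — deliver 2→1: ·
after 14 — deliver 2→1: ·
after 15 — deliver 2→0: ·
after 16 — propose(0,'p'): n0:coor/t2/[s]
after 17 — deliver 0→1: ·
after 18 — deliver 1→0: ·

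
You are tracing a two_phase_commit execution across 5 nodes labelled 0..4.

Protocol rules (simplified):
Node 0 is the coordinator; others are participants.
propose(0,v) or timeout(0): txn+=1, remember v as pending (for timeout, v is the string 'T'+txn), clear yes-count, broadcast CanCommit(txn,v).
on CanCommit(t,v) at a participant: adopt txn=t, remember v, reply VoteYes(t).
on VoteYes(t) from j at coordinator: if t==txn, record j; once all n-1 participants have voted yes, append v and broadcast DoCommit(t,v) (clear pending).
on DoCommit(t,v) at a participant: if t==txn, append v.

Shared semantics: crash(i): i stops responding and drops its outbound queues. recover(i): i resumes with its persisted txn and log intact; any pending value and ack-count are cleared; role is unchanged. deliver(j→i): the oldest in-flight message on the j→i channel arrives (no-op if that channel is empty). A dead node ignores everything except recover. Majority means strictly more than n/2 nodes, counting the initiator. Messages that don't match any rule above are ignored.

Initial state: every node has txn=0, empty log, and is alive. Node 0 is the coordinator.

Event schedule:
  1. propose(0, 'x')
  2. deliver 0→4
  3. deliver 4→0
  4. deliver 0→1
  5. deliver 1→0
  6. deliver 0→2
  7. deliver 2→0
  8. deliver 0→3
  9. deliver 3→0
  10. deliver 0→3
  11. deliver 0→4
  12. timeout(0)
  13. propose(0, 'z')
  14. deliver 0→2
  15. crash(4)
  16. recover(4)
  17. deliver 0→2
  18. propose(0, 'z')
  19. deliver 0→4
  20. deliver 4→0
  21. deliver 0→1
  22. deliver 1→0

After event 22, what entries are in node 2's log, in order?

x

[1] propose(0,'x') → N0(coor t1 [-])
[2] deliver 0→4 → N4(part t1 [-])
[3] deliver 4→0 → ∅
[4] deliver 0→1 → N1(part t1 [-])
[5] deliver 1→0 → ∅
[6] deliver 0→2 → N2(part t1 [-])
[7] deliver 2→0 → ∅
[8] deliver 0→3 → N3(part t1 [-])
[9] deliver 3→0 → N0(coor t1 [x])
[10] deliver 0→3 → N3(part t1 [x])
[11] deliver 0→4 → N4(part t1 [x])
[12] timeout(0) → N0(coor t2 [x])
[13] propose(0,'z') → N0(coor t3 [x])
[14] deliver 0→2 → N2(part t1 [x])
[15] crash(4) → N4(✗part t1 [x])
[16] recover(4) → N4(part t1 [x])
[17] deliver 0→2 → N2(part t2 [x])
[18] propose(0,'z') → N0(coor t4 [x])
[19] deliver 0→4 → N4(part t2 [x])
[20] deliver 4→0 → ∅
[21] deliver 0→1 → N1(part t1 [x])
[22] deliver 1→0 → ∅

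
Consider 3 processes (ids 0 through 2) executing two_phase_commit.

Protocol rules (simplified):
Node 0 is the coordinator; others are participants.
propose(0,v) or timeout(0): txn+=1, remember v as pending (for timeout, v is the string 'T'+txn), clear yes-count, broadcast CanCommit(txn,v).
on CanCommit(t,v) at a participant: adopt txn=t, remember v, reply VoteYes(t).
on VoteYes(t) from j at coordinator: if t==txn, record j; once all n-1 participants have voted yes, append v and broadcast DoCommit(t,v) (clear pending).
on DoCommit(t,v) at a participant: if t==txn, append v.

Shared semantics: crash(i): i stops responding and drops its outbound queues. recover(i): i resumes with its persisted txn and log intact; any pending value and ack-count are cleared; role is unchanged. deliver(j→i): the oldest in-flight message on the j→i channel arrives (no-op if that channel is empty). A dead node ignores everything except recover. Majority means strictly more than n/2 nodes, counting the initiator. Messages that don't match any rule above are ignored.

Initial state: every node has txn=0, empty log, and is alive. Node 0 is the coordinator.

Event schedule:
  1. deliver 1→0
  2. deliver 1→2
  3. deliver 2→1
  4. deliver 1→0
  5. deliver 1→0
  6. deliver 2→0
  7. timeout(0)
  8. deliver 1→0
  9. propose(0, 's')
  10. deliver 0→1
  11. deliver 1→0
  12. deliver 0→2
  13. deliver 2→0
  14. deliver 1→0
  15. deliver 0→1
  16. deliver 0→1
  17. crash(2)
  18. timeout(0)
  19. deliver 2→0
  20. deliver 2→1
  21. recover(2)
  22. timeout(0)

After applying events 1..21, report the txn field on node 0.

after 1 — deliver 1→0: ·
after 2 — deliver 1→2: ·
after 3 — deliver 2→1: ·
after 4 — deliver 1→0: ·
after 5 — deliver 1→0: ·
after 6 — deliver 2→0: ·
after 7 — timeout(0): n0:coor/t1/[-]
after 8 — deliver 1→0: ·
after 9 — propose(0,'s'): n0:coor/t2/[-]
after 10 — deliver 0→1: n1:part/t1/[-]
after 11 — deliver 1→0: ·
after 12 — deliver 0→2: n2:part/t1/[-]
after 13 — deliver 2→0: ·
after 14 — deliver 1→0: ·
after 15 — deliver 0→1: n1:part/t2/[-]
after 16 — deliver 0→1: ·
after 17 — crash(2): n2:✗part/t1/[-]
after 18 — timeout(0): n0:coor/t3/[-]
after 19 — deliver 2→0: ·
after 20 — deliver 2→1: ·
after 21 — recover(2): n2:part/t1/[-]

3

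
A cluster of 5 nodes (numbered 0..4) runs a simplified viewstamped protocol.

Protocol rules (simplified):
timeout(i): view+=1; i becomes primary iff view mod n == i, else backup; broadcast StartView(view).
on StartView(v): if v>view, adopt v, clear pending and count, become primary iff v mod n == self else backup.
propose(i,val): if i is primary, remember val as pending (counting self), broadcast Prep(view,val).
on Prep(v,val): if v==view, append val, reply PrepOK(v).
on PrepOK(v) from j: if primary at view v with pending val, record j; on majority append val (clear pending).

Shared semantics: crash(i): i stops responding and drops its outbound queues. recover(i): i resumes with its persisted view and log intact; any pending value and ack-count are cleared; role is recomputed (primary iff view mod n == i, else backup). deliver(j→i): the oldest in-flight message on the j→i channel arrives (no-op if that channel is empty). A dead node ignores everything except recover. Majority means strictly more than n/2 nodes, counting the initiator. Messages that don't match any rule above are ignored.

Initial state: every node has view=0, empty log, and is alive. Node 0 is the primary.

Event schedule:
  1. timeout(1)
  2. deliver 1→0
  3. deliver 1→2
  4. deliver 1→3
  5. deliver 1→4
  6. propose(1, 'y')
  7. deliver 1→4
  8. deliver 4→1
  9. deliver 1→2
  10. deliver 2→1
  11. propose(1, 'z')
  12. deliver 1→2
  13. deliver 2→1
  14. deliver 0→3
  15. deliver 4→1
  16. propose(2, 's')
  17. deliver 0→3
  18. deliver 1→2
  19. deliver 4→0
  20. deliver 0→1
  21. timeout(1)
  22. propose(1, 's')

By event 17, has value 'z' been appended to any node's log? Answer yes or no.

after 1 — timeout(1): n1:prim/v1/[-]
after 2 — deliver 1→0: n0:back/v1/[-]
after 3 — deliver 1→2: n2:back/v1/[-]
after 4 — deliver 1→3: n3:back/v1/[-]
after 5 — deliver 1→4: n4:back/v1/[-]
after 6 — propose(1,'y'): ·
after 7 — deliver 1→4: n4:back/v1/[y]
after 8 — deliver 4→1: ·
after 9 — deliver 1→2: n2:back/v1/[y]
after 10 — deliver 2→1: n1:prim/v1/[y]
after 11 — propose(1,'z'): ·
after 12 — deliver 1→2: n2:back/v1/[y,z]
after 13 — deliver 2→1: ·
after 14 — deliver 0→3: ·
after 15 — deliver 4→1: ·
after 16 — propose(2,'s'): ·
after 17 — deliver 0→3: ·

yes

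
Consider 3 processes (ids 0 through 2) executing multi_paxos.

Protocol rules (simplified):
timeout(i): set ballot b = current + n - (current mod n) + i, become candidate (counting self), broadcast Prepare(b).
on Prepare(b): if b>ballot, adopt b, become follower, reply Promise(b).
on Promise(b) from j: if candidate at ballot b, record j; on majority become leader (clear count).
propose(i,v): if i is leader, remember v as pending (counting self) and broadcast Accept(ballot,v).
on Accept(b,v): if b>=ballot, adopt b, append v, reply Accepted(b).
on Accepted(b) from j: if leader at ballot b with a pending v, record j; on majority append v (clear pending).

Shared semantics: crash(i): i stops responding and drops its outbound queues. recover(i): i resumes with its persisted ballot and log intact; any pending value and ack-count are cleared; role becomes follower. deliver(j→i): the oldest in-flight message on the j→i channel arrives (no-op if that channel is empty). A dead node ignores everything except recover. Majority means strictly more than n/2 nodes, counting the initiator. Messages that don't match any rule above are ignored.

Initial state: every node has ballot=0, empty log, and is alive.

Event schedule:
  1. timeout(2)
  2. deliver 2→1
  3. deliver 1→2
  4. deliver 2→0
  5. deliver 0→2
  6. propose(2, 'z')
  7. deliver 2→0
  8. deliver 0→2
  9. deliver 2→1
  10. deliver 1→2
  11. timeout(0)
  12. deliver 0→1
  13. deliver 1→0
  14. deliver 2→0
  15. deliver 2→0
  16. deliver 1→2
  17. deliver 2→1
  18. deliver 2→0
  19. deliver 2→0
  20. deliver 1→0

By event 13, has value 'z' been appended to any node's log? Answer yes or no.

yes

[1] timeout(2) → N2(cand b5 [-])
[2] deliver 2→1 → N1(foll b5 [-])
[3] deliver 1→2 → N2(lead b5 [-])
[4] deliver 2→0 → N0(foll b5 [-])
[5] deliver 0→2 → ∅
[6] propose(2,'z') → ∅
[7] deliver 2→0 → N0(foll b5 [z])
[8] deliver 0→2 → N2(lead b5 [z])
[9] deliver 2→1 → N1(foll b5 [z])
[10] deliver 1→2 → ∅
[11] timeout(0) → N0(cand b6 [z])
[12] deliver 0→1 → N1(foll b6 [z])
[13] deliver 1→0 → N0(lead b6 [z])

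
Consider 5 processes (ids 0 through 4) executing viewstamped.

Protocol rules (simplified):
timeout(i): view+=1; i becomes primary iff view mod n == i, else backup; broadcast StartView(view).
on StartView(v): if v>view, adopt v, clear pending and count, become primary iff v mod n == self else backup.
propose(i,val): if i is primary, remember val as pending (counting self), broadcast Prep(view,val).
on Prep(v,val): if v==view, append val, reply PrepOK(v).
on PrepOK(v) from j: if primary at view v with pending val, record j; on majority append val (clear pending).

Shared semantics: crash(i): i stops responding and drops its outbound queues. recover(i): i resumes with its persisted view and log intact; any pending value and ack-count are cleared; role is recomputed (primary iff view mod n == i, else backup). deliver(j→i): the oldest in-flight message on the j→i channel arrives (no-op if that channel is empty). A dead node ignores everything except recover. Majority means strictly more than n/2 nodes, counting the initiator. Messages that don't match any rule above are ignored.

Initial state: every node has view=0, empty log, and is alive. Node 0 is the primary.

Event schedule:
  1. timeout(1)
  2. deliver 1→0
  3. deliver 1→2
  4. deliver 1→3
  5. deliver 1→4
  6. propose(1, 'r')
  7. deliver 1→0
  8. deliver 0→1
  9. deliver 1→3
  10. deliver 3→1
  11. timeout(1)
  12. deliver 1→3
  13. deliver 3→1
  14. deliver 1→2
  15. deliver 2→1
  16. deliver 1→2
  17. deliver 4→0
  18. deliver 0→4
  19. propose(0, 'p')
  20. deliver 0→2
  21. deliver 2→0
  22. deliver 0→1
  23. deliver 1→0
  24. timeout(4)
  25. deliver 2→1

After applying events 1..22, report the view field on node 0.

1. timeout(1):  <1:prim v1 ->
2. deliver 1→0:  <0:back v1 ->
3. deliver 1→2:  <2:back v1 ->
4. deliver 1→3:  <3:back v1 ->
5. deliver 1→4:  <4:back v1 ->
6. propose(1,'r'):  nop
7. deliver 1→0:  <0:back v1 r>
8. deliver 0→1:  nop
9. deliver 1→3:  <3:back v1 r>
10. deliver 3→1:  <1:prim v1 r>
11. timeout(1):  <1:back v2 r>
12. deliver 1→3:  <3:back v2 r>
13. deliver 3→1:  nop
14. deliver 1→2:  <2:back v1 r>
15. deliver 2→1:  nop
16. deliver 1→2:  <2:prim v2 r>
17. deliver 4→0:  nop
18. deliver 0→4:  nop
19. propose(0,'p'):  nop
20. deliver 0→2:  nop
21. deliver 2→0:  nop
22. deliver 0→1:  nop

1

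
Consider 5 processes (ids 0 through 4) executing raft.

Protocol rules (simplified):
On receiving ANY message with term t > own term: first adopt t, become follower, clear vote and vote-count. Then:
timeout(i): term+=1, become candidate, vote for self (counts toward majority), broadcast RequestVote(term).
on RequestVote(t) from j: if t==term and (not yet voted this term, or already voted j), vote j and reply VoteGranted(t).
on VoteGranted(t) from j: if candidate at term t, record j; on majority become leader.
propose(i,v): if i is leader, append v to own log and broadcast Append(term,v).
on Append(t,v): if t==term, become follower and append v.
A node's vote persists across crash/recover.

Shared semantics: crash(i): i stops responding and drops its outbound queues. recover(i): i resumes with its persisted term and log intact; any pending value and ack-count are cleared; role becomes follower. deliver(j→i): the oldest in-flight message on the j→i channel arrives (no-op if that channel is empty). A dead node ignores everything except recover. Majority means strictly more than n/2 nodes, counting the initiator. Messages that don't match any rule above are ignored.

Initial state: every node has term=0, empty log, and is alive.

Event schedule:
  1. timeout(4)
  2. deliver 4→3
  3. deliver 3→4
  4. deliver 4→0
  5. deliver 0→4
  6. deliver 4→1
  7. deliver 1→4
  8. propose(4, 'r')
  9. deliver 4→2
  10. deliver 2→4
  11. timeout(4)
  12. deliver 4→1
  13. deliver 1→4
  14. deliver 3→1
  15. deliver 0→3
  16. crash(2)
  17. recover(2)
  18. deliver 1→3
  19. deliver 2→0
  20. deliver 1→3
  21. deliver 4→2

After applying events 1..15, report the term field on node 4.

2

[1] timeout(4) → N4(cand t1 [-])
[2] deliver 4→3 → N3(foll t1 [-])
[3] deliver 3→4 → ∅
[4] deliver 4→0 → N0(foll t1 [-])
[5] deliver 0→4 → N4(lead t1 [-])
[6] deliver 4→1 → N1(foll t1 [-])
[7] deliver 1→4 → ∅
[8] propose(4,'r') → N4(lead t1 [r])
[9] deliver 4→2 → N2(foll t1 [-])
[10] deliver 2→4 → ∅
[11] timeout(4) → N4(cand t2 [r])
[12] deliver 4→1 → N1(foll t1 [r])
[13] deliver 1→4 → ∅
[14] deliver 3→1 → ∅
[15] deliver 0→3 → ∅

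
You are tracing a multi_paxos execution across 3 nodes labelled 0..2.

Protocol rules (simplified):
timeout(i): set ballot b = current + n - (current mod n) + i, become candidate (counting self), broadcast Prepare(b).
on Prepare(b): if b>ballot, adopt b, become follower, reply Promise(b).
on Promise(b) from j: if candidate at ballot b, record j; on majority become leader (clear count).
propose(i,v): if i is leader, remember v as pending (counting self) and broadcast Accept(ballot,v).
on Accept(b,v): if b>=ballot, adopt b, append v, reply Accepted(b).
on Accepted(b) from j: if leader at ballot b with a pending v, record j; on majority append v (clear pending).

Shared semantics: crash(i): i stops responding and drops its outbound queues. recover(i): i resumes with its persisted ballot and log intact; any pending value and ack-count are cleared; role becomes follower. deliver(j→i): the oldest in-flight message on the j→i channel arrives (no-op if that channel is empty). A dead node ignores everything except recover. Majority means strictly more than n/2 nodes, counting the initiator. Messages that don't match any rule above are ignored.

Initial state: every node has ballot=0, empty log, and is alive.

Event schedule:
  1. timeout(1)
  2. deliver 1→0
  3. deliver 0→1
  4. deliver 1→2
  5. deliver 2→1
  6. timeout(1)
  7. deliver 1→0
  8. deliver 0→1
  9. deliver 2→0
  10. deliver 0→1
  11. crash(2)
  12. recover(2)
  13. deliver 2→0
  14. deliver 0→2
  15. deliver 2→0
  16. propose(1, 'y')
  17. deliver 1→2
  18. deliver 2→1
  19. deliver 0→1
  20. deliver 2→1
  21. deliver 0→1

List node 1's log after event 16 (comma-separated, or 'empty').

empty

[1] timeout(1) → N1(cand b4 [-])
[2] deliver 1→0 → N0(foll b4 [-])
[3] deliver 0→1 → N1(lead b4 [-])
[4] deliver 1→2 → N2(foll b4 [-])
[5] deliver 2→1 → ∅
[6] timeout(1) → N1(cand b7 [-])
[7] deliver 1→0 → N0(foll b7 [-])
[8] deliver 0→1 → N1(lead b7 [-])
[9] deliver 2→0 → ∅
[10] deliver 0→1 → ∅
[11] crash(2) → N2(✗foll b4 [-])
[12] recover(2) → N2(foll b4 [-])
[13] deliver 2→0 → ∅
[14] deliver 0→2 → ∅
[15] deliver 2→0 → ∅
[16] propose(1,'y') → ∅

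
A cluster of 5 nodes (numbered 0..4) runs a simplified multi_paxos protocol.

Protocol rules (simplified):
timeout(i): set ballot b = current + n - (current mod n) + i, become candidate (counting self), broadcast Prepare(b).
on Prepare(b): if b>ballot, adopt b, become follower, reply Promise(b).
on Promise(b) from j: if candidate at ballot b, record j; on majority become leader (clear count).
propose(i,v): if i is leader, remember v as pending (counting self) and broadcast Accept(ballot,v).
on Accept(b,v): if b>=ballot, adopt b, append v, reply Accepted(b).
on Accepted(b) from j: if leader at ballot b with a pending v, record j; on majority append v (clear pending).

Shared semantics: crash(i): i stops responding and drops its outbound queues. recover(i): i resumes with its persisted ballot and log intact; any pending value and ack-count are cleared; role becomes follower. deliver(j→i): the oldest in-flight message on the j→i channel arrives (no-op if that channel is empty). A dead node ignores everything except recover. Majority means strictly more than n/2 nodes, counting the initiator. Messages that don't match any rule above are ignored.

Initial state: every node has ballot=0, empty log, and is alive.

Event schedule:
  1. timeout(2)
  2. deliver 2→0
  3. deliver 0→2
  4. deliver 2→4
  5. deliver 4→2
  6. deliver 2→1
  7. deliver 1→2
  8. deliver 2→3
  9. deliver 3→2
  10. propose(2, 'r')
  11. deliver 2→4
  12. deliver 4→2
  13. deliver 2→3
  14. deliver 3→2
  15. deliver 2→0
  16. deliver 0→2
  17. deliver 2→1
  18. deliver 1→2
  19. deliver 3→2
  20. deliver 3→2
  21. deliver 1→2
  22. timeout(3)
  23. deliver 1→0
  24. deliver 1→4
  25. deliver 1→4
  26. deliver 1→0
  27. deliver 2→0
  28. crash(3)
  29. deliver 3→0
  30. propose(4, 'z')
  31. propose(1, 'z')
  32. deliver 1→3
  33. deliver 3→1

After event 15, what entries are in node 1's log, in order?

empty

step 1 timeout(2): 2={cand,b=7,log=-}
step 2 deliver 2→0: 0={foll,b=7,log=-}
step 3 deliver 0→2: —
step 4 deliver 2→4: 4={foll,b=7,log=-}
step 5 deliver 4→2: 2={lead,b=7,log=-}
step 6 deliver 2→1: 1={foll,b=7,log=-}
step 7 deliver 1→2: —
step 8 deliver 2→3: 3={foll,b=7,log=-}
step 9 deliver 3→2: —
step 10 propose(2,'r'): —
step 11 deliver 2→4: 4={foll,b=7,log=r}
step 12 deliver 4→2: —
step 13 deliver 2→3: 3={foll,b=7,log=r}
step 14 deliver 3→2: 2={lead,b=7,log=r}
step 15 deliver 2→0: 0={foll,b=7,log=r}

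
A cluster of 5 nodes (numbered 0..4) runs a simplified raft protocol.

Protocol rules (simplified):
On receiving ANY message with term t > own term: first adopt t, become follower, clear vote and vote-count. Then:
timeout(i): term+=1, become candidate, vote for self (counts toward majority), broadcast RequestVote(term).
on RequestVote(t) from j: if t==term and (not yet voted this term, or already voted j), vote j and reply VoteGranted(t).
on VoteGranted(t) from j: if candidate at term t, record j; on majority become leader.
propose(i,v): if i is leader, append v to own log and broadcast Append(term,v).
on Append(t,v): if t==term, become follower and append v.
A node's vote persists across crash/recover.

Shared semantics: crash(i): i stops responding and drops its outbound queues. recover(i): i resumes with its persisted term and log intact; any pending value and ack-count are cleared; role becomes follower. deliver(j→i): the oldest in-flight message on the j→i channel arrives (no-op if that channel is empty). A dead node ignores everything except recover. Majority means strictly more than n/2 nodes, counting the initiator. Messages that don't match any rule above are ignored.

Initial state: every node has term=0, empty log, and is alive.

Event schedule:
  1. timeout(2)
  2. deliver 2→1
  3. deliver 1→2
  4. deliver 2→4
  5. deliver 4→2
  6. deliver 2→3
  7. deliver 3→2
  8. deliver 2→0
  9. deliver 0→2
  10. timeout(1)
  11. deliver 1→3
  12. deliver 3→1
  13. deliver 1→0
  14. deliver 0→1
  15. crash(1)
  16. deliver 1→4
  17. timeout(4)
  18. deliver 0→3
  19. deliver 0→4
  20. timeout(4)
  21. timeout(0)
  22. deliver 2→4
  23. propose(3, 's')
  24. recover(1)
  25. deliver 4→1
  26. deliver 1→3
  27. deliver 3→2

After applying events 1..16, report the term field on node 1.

2

1. timeout(2):  <2:cand t1 ->
2. deliver 2→1:  <1:foll t1 ->
3. deliver 1→2:  nop
4. deliver 2→4:  <4:foll t1 ->
5. deliver 4→2:  <2:lead t1 ->
6. deliver 2→3:  <3:foll t1 ->
7. deliver 3→2:  nop
8. deliver 2→0:  <0:foll t1 ->
9. deliver 0→2:  nop
10. timeout(1):  <1:cand t2 ->
11. deliver 1→3:  <3:foll t2 ->
12. deliver 3→1:  nop
13. deliver 1→0:  <0:foll t2 ->
14. deliver 0→1:  <1:lead t2 ->
15. crash(1):  <1:✗lead t2 ->
16. deliver 1→4:  nop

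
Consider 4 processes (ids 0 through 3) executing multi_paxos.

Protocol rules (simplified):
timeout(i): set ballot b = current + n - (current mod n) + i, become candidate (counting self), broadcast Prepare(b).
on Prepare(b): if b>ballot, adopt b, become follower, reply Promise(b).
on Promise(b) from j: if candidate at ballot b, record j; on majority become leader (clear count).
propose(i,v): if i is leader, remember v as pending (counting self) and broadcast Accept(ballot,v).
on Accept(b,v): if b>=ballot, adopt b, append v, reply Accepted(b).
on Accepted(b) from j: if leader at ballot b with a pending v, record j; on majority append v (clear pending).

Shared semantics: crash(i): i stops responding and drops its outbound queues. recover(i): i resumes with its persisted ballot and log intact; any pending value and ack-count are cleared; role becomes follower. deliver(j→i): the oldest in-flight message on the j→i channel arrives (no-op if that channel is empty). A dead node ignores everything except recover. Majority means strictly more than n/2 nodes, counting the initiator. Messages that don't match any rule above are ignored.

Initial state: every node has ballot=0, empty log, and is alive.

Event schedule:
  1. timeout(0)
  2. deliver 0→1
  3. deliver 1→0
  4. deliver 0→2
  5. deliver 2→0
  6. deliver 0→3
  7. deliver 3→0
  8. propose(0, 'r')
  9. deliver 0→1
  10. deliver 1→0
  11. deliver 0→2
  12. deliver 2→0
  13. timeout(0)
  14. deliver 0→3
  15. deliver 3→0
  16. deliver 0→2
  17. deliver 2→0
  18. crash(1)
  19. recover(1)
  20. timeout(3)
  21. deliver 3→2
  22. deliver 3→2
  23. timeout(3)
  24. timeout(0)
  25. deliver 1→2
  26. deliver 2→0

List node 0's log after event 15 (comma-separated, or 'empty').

after 1 — timeout(0): n0:cand/b4/[-]
after 2 — deliver 0→1: n1:foll/b4/[-]
after 3 — deliver 1→0: ·
after 4 — deliver 0→2: n2:foll/b4/[-]
after 5 — deliver 2→0: n0:lead/b4/[-]
after 6 — deliver 0→3: n3:foll/b4/[-]
after 7 — deliver 3→0: ·
after 8 — propose(0,'r'): ·
after 9 — deliver 0→1: n1:foll/b4/[r]
after 10 — deliver 1→0: ·
after 11 — deliver 0→2: n2:foll/b4/[r]
after 12 — deliver 2→0: n0:lead/b4/[r]
after 13 — timeout(0): n0:cand/b8/[r]
after 14 — deliver 0→3: n3:foll/b4/[r]
after 15 — deliver 3→0: ·

r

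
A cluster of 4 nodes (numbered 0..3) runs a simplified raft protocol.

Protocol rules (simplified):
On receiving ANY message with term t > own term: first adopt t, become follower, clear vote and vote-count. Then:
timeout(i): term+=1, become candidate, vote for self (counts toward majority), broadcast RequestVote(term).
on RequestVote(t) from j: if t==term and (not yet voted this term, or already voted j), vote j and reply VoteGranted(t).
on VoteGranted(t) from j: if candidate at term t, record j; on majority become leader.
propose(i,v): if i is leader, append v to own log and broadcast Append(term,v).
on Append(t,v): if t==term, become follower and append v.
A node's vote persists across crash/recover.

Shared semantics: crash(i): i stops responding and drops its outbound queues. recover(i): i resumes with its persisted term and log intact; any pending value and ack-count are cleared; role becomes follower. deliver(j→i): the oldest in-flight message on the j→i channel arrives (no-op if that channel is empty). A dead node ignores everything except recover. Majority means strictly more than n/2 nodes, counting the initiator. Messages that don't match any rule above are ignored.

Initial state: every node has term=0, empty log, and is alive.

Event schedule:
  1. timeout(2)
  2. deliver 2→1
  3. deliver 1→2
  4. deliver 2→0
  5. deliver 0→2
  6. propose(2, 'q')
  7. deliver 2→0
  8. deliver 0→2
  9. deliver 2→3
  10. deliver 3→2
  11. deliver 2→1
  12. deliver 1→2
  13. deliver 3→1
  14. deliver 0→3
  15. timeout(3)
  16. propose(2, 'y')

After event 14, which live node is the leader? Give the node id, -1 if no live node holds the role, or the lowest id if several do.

2

step 1 timeout(2): 2={cand,t=1,log=-}
step 2 deliver 2→1: 1={foll,t=1,log=-}
step 3 deliver 1→2: —
step 4 deliver 2→0: 0={foll,t=1,log=-}
step 5 deliver 0→2: 2={lead,t=1,log=-}
step 6 propose(2,'q'): 2={lead,t=1,log=q}
step 7 deliver 2→0: 0={foll,t=1,log=q}
step 8 deliver 0→2: —
step 9 deliver 2→3: 3={foll,t=1,log=-}
step 10 deliver 3→2: —
step 11 deliver 2→1: 1={foll,t=1,log=q}
step 12 deliver 1→2: —
step 13 deliver 3→1: —
step 14 deliver 0→3: —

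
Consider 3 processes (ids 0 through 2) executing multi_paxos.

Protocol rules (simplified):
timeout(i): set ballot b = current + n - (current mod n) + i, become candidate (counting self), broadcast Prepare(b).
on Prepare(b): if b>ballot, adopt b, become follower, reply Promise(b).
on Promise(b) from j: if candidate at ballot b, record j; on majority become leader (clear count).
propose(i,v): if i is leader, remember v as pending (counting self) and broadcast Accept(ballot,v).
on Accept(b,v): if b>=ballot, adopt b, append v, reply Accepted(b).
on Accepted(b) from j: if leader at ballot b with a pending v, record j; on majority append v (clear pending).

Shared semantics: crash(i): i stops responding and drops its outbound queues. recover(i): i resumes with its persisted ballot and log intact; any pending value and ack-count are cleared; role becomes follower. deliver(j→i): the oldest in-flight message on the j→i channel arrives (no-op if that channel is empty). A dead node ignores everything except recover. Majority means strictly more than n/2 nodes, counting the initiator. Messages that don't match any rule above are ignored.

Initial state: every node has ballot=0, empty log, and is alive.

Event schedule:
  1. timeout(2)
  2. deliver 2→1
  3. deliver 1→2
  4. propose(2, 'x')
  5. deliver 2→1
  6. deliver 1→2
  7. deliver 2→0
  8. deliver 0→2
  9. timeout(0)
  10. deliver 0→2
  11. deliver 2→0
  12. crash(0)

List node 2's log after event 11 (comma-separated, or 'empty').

step 1 timeout(2): 2={cand,b=5,log=-}
step 2 deliver 2→1: 1={foll,b=5,log=-}
step 3 deliver 1→2: 2={lead,b=5,log=-}
step 4 propose(2,'x'): —
step 5 deliver 2→1: 1={foll,b=5,log=x}
step 6 deliver 1→2: 2={lead,b=5,log=x}
step 7 deliver 2→0: 0={foll,b=5,log=-}
step 8 deliver 0→2: —
step 9 timeout(0): 0={cand,b=6,log=-}
step 10 deliver 0→2: 2={foll,b=6,log=x}
step 11 deliver 2→0: —

x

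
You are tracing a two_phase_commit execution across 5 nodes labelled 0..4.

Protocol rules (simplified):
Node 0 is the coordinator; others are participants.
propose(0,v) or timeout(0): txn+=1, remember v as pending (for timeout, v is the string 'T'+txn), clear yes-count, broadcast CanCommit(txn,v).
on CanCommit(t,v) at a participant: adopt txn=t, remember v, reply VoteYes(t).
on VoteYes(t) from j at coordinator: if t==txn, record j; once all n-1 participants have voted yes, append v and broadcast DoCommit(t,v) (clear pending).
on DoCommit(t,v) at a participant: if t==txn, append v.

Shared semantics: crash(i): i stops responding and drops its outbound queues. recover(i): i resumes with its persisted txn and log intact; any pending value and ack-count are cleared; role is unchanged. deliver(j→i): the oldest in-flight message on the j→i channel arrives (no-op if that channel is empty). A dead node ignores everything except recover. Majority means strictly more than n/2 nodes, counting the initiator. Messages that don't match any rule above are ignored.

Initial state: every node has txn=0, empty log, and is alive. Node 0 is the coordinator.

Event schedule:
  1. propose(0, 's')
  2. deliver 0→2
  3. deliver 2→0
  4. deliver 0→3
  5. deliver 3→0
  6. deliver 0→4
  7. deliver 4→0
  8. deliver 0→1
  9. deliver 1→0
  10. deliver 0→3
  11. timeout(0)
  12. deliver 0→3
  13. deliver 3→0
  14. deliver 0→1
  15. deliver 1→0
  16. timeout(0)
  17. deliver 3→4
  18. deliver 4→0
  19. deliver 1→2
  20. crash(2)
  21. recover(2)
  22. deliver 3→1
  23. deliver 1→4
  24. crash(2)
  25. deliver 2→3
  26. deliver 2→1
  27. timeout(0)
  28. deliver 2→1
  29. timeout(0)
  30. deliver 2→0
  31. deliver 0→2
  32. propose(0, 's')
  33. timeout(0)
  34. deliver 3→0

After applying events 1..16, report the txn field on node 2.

1

[1] propose(0,'s') → N0(coor t1 [-])
[2] deliver 0→2 → N2(part t1 [-])
[3] deliver 2→0 → ∅
[4] deliver 0→3 → N3(part t1 [-])
[5] deliver 3→0 → ∅
[6] deliver 0→4 → N4(part t1 [-])
[7] deliver 4→0 → ∅
[8] deliver 0→1 → N1(part t1 [-])
[9] deliver 1→0 → N0(coor t1 [s])
[10] deliver 0→3 → N3(part t1 [s])
[11] timeout(0) → N0(coor t2 [s])
[12] deliver 0→3 → N3(part t2 [s])
[13] deliver 3→0 → ∅
[14] deliver 0→1 → N1(part t1 [s])
[15] deliver 1→0 → ∅
[16] timeout(0) → N0(coor t3 [s])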